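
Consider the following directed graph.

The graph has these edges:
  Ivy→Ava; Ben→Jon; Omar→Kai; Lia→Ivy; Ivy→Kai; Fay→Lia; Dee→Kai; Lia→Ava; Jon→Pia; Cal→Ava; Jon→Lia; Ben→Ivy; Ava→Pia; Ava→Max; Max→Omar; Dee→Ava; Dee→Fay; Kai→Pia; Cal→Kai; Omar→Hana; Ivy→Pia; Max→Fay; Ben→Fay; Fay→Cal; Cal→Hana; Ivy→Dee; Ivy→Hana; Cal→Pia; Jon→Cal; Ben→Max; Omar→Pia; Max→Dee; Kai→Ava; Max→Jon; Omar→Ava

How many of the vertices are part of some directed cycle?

A vertex is on a directed cycle iff it belongs to a strongly connected component of size ≥ 2 (or has a self-loop).
The vertices on cycles are {Ava, Cal, Dee, Fay, Ivy, Jon, Kai, Lia, Max, Omar} — 10 in total.

10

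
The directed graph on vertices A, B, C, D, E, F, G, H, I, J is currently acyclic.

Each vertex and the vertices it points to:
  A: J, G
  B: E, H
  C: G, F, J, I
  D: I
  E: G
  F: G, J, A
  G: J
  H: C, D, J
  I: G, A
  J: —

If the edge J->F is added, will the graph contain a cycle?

Yes

Adding J→F creates a cycle iff F can already reach J.
Path from F: F → J.
So F → … → J → F is a cycle.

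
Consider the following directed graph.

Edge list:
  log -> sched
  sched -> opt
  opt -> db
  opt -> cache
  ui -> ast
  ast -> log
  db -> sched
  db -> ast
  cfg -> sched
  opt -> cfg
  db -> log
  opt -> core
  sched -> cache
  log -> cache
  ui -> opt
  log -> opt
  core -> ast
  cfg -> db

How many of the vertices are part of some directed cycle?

7

A vertex is on a directed cycle iff it belongs to a strongly connected component of size ≥ 2 (or has a self-loop).
The vertices on cycles are {db, ast, cfg, log, opt, core, sched} — 7 in total.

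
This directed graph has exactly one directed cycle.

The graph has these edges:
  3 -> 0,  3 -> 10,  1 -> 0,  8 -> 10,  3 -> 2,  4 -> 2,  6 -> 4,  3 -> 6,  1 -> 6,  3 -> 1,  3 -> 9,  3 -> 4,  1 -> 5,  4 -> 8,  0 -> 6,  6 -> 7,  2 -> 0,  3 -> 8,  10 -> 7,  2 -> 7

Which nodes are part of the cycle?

0, 2, 4, 6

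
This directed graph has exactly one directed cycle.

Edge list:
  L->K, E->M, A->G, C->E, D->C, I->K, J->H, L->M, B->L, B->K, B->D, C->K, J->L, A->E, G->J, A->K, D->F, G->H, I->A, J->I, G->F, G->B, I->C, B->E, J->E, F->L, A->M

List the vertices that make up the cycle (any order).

DFS with gray/black marking from G:
G gray
  F gray
    L gray
      K gray
      K black
      M gray
      M black
    L black
  F black
  H gray
  H black
  B gray
    B→K: K black — skip
    E gray
      E→M: M black — skip
    E black
    D gray
      D→F: F black — skip
      C gray
        C→E: E black — skip
        C→K: K black — skip
      C black
    D black
    B→L: L black — skip
  B black
  J gray
    I gray
      A gray
        A→M: M black — skip
        A→E: E black — skip
        A→K: K black — skip
        A→G: G is gray → back edge
Back edge closes the cycle G → J → I → A → G; its vertices are {A, G, I, J}.

A, G, I, J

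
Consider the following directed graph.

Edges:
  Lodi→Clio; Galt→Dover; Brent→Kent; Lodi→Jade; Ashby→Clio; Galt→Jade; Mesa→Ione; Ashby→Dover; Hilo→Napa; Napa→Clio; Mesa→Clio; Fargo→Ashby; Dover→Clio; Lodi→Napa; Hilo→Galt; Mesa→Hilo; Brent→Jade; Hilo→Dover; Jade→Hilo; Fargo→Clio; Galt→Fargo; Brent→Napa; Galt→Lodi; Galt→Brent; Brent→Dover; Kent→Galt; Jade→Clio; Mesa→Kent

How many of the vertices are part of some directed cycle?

A vertex is on a directed cycle iff it belongs to a strongly connected component of size ≥ 2 (or has a self-loop).
The vertices on cycles are {Galt, Hilo, Jade, Kent, Lodi, Brent} — 6 in total.

6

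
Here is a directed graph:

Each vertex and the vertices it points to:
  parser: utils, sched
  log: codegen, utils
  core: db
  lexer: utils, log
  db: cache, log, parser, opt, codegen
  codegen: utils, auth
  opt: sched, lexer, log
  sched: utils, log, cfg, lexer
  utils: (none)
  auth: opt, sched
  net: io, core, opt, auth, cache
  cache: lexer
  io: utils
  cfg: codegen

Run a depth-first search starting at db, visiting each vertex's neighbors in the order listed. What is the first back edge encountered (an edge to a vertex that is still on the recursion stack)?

DFS from db (visiting each vertex's neighbors in the order listed); mark gray on enter, black on exit:
db gray
  cache gray
    lexer gray
      utils gray
      utils black
      log gray
        codegen gray
          codegen→utils: utils black — skip
          auth gray
            opt gray
              sched gray
                sched→utils: utils black — skip
                sched→log: log is gray → back edge
First back edge: sched → log.

sched→log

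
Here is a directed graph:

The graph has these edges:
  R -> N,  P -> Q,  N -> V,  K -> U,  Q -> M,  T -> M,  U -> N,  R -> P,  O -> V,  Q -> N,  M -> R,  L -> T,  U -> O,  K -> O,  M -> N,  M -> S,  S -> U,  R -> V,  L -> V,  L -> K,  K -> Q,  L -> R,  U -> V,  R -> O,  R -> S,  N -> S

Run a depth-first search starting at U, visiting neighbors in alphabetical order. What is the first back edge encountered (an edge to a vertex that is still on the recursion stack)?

DFS from U (visiting neighbors in alphabetical order); mark gray on enter, black on exit:
U gray
  N gray
    S gray
      S→U: U is gray → back edge
First back edge: S → U.

S→U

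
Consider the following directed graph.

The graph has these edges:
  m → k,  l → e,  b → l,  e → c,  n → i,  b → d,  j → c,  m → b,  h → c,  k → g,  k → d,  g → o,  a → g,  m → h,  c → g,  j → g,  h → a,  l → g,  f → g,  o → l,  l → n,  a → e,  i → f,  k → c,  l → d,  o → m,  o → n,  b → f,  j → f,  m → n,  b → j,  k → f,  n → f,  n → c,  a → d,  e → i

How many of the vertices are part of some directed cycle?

14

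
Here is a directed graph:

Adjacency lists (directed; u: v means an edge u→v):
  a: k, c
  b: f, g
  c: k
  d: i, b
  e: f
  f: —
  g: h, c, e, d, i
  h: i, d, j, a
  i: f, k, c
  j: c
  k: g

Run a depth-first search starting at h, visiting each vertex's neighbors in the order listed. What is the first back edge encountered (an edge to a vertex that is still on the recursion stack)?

g->h

DFS from h (visiting each vertex's neighbors in the order listed); mark gray on enter, black on exit:
h gray
  i gray
    f gray
    f black
    k gray
      g gray
        g→h: h is gray → back edge
First back edge: g → h.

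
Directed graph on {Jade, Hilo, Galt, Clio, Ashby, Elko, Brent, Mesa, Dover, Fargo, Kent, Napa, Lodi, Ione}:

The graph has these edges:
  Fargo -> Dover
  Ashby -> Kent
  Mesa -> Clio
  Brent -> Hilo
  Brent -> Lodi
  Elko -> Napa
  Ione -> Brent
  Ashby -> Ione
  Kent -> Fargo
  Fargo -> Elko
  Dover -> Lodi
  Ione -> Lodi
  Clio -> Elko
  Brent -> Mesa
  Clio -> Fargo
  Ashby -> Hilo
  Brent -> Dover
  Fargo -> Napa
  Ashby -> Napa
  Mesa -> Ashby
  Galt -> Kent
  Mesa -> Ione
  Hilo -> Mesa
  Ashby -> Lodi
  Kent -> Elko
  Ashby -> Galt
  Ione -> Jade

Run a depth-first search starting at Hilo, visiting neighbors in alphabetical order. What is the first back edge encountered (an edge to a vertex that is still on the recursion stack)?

DFS from Hilo (visiting neighbors in alphabetical order); mark gray on enter, black on exit:
Hilo gray
  Mesa gray
    Ashby gray
      Galt gray
        Kent gray
          Elko gray
            Napa gray
            Napa black
          Elko black
          Fargo gray
            Dover gray
              Lodi gray
              Lodi black
            Dover black
            Fargo→Elko: Elko black — skip
            Fargo→Napa: Napa black — skip
          Fargo black
        Kent black
      Galt black
      Ashby→Hilo: Hilo is gray → back edge
First back edge: Ashby → Hilo.

Ashby->Hilo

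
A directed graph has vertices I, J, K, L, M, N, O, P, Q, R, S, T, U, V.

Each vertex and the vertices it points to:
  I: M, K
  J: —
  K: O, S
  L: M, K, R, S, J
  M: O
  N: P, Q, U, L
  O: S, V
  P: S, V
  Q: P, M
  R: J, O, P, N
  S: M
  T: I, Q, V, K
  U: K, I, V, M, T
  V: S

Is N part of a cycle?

Yes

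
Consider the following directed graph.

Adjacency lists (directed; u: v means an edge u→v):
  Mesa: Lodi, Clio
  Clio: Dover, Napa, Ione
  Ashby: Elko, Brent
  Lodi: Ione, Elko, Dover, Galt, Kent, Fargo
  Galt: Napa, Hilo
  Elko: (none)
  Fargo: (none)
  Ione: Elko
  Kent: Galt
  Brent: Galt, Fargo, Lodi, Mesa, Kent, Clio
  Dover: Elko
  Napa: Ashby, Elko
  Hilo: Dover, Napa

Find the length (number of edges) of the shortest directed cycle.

4

For each vertex v, BFS finds the shortest path from v back to v.
The shortest such closed walk is Brent → Galt → Napa → Ashby → Brent, length 4.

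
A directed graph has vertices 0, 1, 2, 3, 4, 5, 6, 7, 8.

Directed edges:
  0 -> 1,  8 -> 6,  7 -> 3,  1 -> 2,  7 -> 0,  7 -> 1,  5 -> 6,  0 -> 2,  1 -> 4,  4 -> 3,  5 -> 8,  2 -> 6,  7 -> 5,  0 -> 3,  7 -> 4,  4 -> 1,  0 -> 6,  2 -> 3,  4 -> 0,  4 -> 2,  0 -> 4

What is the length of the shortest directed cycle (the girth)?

For each vertex v, BFS finds the shortest path from v back to v.
The shortest such closed walk is 1 → 4 → 1, length 2.

2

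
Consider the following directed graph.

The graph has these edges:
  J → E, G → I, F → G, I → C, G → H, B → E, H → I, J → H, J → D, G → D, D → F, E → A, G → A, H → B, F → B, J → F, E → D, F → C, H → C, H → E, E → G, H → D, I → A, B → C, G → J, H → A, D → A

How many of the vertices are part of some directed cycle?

A vertex is on a directed cycle iff it belongs to a strongly connected component of size ≥ 2 (or has a self-loop).
The vertices on cycles are {B, D, E, F, G, H, J} — 7 in total.

7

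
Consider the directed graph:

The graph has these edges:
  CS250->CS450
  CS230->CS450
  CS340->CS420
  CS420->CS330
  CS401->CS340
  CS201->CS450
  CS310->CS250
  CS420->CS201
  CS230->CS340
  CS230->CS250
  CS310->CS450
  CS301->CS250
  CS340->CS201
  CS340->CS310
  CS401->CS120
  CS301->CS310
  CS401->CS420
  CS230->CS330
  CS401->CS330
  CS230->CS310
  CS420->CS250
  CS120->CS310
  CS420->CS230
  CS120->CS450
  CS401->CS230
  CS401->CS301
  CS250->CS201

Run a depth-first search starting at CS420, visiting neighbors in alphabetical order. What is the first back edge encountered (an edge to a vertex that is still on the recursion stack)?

DFS from CS420 (visiting neighbors in alphabetical order); mark gray on enter, black on exit:
CS420 gray
  CS201 gray
    CS450 gray
    CS450 black
  CS201 black
  CS230 gray
    CS250 gray
      CS250→CS201: CS201 black — skip
      CS250→CS450: CS450 black — skip
    CS250 black
    CS310 gray
      CS310→CS250: CS250 black — skip
      CS310→CS450: CS450 black — skip
    CS310 black
    CS330 gray
    CS330 black
    CS340 gray
      CS340→CS201: CS201 black — skip
      CS340→CS310: CS310 black — skip
      CS340→CS420: CS420 is gray → back edge
First back edge: CS340 → CS420.

CS340→CS420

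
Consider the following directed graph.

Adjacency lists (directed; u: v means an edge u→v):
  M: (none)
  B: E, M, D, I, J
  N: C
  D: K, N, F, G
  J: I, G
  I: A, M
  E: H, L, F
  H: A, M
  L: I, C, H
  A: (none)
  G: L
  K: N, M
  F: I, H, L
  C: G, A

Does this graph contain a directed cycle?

Yes

DFS with white/gray/black marking, starting from L:
L gray
  I gray
    A gray
    A black
    M gray
    M black
  I black
  C gray
    G gray
      G→L: L is gray → back edge
Back edge found, so a cycle exists: L → C → G → L.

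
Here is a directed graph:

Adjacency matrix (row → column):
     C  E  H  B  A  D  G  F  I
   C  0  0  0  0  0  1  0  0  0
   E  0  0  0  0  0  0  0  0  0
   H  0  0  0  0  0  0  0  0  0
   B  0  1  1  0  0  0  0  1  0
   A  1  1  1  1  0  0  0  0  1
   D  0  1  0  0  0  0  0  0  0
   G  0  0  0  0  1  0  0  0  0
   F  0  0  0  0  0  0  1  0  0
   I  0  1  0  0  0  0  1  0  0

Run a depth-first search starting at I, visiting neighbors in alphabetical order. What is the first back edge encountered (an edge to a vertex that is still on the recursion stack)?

F→G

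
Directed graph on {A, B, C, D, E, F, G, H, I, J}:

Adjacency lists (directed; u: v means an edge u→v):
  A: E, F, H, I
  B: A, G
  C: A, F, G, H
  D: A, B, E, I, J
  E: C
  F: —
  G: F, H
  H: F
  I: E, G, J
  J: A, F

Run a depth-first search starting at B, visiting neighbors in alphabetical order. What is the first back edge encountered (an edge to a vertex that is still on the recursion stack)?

DFS from B (visiting neighbors in alphabetical order); mark gray on enter, black on exit:
B gray
  A gray
    E gray
      C gray
        C→A: A is gray → back edge
First back edge: C → A.

C→A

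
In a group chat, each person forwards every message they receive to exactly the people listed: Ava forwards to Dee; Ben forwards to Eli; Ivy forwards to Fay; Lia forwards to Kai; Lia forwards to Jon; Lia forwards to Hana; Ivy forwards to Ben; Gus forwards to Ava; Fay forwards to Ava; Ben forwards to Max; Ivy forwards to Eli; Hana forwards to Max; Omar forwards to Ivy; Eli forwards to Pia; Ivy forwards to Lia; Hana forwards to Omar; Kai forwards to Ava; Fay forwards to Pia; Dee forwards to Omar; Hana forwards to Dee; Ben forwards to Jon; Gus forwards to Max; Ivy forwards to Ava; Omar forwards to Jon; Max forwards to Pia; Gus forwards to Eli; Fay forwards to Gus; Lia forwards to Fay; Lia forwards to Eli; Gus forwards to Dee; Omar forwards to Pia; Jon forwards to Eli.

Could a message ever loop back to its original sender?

DFS with white/gray/black marking, starting from Ben:
Ben gray
  Max gray
    Pia gray
    Pia black
  Max black
  Jon gray
    Eli gray
      Eli→Pia: Pia black — skip
    Eli black
  Jon black
  Ben→Eli: Eli black — skip
Ben black
Kai gray
  Ava gray
    Dee gray
      Omar gray
        Ivy gray
          Lia gray
            Hana gray
              Hana→Dee: Dee is gray → back edge
Back edge found, so a cycle exists: Dee → Omar → Ivy → Lia → Hana → Dee.

Yes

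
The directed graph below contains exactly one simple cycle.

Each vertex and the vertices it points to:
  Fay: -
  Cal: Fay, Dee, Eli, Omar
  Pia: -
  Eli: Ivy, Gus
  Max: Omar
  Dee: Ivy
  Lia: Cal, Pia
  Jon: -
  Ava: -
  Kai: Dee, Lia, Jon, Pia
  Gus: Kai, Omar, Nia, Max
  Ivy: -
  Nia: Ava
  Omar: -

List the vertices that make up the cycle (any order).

DFS with gray/black marking from Gus:
Gus gray
  Kai gray
    Dee gray
      Ivy gray
      Ivy black
    Dee black
    Lia gray
      Cal gray
        Fay gray
        Fay black
        Cal→Dee: Dee black — skip
        Eli gray
          Eli→Ivy: Ivy black — skip
          Eli→Gus: Gus is gray → back edge
Back edge closes the cycle Gus → Kai → Lia → Cal → Eli → Gus; its vertices are {Cal, Eli, Gus, Kai, Lia}.

Cal, Eli, Gus, Kai, Lia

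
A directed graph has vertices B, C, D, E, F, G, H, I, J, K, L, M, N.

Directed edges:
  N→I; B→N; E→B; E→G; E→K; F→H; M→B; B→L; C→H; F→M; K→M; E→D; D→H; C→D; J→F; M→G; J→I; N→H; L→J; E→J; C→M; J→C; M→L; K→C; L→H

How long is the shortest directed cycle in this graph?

4

For each vertex v, BFS finds the shortest path from v back to v.
The shortest such closed walk is J → C → M → L → J, length 4.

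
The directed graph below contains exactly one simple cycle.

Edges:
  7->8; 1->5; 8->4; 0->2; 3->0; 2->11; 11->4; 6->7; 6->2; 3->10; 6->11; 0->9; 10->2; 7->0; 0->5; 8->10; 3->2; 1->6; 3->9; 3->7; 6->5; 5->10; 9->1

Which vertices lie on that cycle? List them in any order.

DFS with gray/black marking from 7:
7 gray
  0 gray
    9 gray
      1 gray
        5 gray
          10 gray
            2 gray
              11 gray
                4 gray
                4 black
              11 black
            2 black
          10 black
        5 black
        6 gray
          6→2: 2 black — skip
          6→7: 7 is gray → back edge
Back edge closes the cycle 7 → 0 → 9 → 1 → 6 → 7; its vertices are {0, 1, 6, 7, 9}.

0, 1, 6, 7, 9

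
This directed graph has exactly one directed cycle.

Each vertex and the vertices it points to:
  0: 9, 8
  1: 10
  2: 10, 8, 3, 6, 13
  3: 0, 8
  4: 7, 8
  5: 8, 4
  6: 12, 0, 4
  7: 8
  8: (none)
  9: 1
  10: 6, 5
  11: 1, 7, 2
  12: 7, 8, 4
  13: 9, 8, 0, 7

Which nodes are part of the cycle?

DFS with gray/black marking from 10:
10 gray
  6 gray
    12 gray
      7 gray
        8 gray
        8 black
      7 black
      12→8: 8 black — skip
      4 gray
        4→7: 7 black — skip
        4→8: 8 black — skip
      4 black
    12 black
    0 gray
      9 gray
        1 gray
          1→10: 10 is gray → back edge
Back edge closes the cycle 10 → 6 → 0 → 9 → 1 → 10; its vertices are {0, 1, 6, 9, 10}.

0, 1, 6, 9, 10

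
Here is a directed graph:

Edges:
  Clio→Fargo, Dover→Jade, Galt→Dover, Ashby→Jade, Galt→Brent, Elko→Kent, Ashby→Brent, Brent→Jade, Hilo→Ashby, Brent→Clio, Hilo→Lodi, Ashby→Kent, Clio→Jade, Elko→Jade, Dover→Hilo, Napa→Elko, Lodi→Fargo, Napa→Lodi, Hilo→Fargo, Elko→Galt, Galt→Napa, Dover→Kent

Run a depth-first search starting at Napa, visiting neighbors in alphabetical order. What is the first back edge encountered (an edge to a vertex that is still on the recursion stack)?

Galt->Napa

DFS from Napa (visiting neighbors in alphabetical order); mark gray on enter, black on exit:
Napa gray
  Elko gray
    Galt gray
      Brent gray
        Clio gray
          Fargo gray
          Fargo black
          Jade gray
          Jade black
        Clio black
        Brent→Jade: Jade black — skip
      Brent black
      Dover gray
        Hilo gray
          Ashby gray
            Ashby→Brent: Brent black — skip
            Ashby→Jade: Jade black — skip
            Kent gray
            Kent black
          Ashby black
          Hilo→Fargo: Fargo black — skip
          Lodi gray
            Lodi→Fargo: Fargo black — skip
          Lodi black
        Hilo black
        Dover→Jade: Jade black — skip
        Dover→Kent: Kent black — skip
      Dover black
      Galt→Napa: Napa is gray → back edge
First back edge: Galt → Napa.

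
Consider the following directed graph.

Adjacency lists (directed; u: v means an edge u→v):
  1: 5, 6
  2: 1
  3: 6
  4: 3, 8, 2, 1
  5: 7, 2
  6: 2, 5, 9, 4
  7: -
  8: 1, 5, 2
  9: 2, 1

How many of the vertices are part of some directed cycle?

8

A vertex is on a directed cycle iff it belongs to a strongly connected component of size ≥ 2 (or has a self-loop).
The vertices on cycles are {1, 2, 3, 4, 5, 6, 8, 9} — 8 in total.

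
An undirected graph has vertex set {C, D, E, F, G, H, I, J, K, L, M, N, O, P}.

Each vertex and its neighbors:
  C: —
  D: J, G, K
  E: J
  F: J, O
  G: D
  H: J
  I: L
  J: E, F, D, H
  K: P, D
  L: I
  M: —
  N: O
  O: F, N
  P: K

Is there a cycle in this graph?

DFS, tracking each vertex's parent; an edge to a visited non-parent vertex closes a cycle.
Start from C:
visit C (parent –)
visit D (parent –)
  visit J (parent D)
    visit E (parent J)
      E–J: parent, skip
    visit F (parent J)
      F–J: parent, skip
      visit O (parent F)
        O–F: parent, skip
        visit N (parent O)
          N–O: parent, skip
    J–D: parent, skip
    visit H (parent J)
      H–J: parent, skip
  visit G (parent D)
    G–D: parent, skip
  visit K (parent D)
    visit P (parent K)
      P–K: parent, skip
    K–D: parent, skip
visit I (parent –)
  visit L (parent I)
    L–I: parent, skip
visit M (parent –)
No non-parent visited neighbor found — the graph is a forest.

No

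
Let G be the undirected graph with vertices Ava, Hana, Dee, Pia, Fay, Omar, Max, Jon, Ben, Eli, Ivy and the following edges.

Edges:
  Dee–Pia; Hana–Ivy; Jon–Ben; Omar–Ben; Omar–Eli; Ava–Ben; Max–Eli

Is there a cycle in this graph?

No

DFS, tracking each vertex's parent; an edge to a visited non-parent vertex closes a cycle.
Start from Ben:
visit Ben (parent –)
  visit Jon (parent Ben)
    Jon–Ben: parent, skip
  visit Omar (parent Ben)
    visit Eli (parent Omar)
      Eli–Omar: parent, skip
      visit Max (parent Eli)
        Max–Eli: parent, skip
    Omar–Ben: parent, skip
  visit Ava (parent Ben)
    Ava–Ben: parent, skip
visit Hana (parent –)
  visit Ivy (parent Hana)
    Ivy–Hana: parent, skip
visit Dee (parent –)
  visit Pia (parent Dee)
    Pia–Dee: parent, skip
visit Fay (parent –)
No non-parent visited neighbor found — the graph is a forest.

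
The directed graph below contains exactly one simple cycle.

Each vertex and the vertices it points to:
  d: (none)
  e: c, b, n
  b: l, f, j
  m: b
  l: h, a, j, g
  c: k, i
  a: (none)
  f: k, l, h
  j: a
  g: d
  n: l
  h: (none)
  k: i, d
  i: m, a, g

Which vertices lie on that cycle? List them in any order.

b, f, i, k, m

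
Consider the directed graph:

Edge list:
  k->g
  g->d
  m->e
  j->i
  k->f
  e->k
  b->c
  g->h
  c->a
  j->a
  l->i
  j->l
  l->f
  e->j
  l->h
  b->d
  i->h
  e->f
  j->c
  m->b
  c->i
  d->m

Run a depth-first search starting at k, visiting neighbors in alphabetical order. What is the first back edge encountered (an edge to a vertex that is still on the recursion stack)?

b→d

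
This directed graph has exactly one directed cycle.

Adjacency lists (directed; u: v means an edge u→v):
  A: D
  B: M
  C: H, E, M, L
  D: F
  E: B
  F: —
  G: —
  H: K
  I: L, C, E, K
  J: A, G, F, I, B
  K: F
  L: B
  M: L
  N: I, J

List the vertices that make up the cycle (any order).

B, L, M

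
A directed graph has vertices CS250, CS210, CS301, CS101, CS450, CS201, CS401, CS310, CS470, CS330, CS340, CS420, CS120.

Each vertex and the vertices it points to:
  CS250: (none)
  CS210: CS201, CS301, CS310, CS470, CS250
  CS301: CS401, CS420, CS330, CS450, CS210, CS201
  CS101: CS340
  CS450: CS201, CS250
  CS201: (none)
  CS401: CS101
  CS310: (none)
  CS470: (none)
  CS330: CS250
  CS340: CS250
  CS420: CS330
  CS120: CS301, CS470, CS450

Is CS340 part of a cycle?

CS340 lies on a cycle iff there is a path from CS340 back to itself.
Exploring from CS340, it never reaches itself; equivalently, its strongly connected component is a singleton.

No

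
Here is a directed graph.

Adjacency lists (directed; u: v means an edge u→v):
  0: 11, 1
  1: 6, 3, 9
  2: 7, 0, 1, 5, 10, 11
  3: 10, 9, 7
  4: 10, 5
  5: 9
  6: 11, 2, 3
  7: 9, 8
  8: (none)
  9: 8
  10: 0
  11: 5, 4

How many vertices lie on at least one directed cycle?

8

A vertex is on a directed cycle iff it belongs to a strongly connected component of size ≥ 2 (or has a self-loop).
The vertices on cycles are {0, 1, 2, 3, 4, 6, 10, 11} — 8 in total.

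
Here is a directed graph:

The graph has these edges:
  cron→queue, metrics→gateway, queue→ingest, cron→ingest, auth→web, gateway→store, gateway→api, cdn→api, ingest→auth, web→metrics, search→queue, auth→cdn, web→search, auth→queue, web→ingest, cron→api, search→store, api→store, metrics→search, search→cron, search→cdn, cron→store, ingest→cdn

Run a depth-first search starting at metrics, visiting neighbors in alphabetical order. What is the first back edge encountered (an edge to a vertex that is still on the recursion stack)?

DFS from metrics (visiting neighbors in alphabetical order); mark gray on enter, black on exit:
metrics gray
  gateway gray
    api gray
      store gray
      store black
    api black
    gateway→store: store black — skip
  gateway black
  search gray
    cdn gray
      cdn→api: api black — skip
    cdn black
    cron gray
      cron→api: api black — skip
      ingest gray
        auth gray
          auth→cdn: cdn black — skip
          queue gray
            queue→ingest: ingest is gray → back edge
First back edge: queue → ingest.

queue->ingest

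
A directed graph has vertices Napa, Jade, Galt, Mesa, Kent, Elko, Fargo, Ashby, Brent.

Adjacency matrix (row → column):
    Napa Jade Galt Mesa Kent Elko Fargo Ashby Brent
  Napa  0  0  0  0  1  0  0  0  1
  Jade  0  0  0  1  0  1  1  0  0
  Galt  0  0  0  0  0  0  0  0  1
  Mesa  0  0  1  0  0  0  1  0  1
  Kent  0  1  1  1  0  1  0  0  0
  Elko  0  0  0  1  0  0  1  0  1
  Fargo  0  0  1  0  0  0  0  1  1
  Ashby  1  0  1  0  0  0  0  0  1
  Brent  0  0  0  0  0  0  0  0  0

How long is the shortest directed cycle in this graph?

For each vertex v, BFS finds the shortest path from v back to v.
The shortest such closed walk is Napa → Kent → Mesa → Fargo → Ashby → Napa, length 5.

5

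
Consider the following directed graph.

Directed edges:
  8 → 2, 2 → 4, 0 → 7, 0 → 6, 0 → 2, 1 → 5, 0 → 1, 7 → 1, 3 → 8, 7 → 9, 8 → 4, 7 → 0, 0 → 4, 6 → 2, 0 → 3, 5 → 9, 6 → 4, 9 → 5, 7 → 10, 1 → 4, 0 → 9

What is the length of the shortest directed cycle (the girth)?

For each vertex v, BFS finds the shortest path from v back to v.
The shortest such closed walk is 0 → 7 → 0, length 2.

2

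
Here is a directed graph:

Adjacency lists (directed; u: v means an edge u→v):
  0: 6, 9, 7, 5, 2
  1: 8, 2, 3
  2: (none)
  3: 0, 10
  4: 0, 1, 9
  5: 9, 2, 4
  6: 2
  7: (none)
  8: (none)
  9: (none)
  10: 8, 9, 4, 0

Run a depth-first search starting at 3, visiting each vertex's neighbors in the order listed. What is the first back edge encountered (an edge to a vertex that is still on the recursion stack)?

4→0

DFS from 3 (visiting each vertex's neighbors in the order listed); mark gray on enter, black on exit:
3 gray
  0 gray
    6 gray
      2 gray
      2 black
    6 black
    9 gray
    9 black
    7 gray
    7 black
    5 gray
      5→9: 9 black — skip
      5→2: 2 black — skip
      4 gray
        4→0: 0 is gray → back edge
First back edge: 4 → 0.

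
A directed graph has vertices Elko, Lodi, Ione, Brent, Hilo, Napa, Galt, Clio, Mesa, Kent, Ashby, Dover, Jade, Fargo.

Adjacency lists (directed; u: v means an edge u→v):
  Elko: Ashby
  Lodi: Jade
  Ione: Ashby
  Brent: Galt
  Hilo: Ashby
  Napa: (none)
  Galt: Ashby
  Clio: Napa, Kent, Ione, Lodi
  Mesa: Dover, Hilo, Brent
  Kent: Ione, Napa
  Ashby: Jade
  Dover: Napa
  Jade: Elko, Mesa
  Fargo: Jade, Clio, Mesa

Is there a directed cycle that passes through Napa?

Napa lies on a cycle iff there is a path from Napa back to itself.
Exploring from Napa, it never reaches itself; equivalently, its strongly connected component is a singleton.

No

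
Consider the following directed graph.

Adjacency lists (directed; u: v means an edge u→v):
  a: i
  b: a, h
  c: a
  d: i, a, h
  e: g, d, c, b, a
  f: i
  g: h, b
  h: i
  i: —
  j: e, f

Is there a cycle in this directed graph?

DFS with white/gray/black marking, starting from i:
i gray
i black
a gray
  a→i: i black — skip
a black
b gray
  b→a: a black — skip
  h gray
    h→i: i black — skip
  h black
b black
c gray
  c→a: a black — skip
c black
d gray
  d→i: i black — skip
  d→a: a black — skip
  d→h: h black — skip
d black
e gray
  g gray
    g→h: h black — skip
    g→b: b black — skip
  g black
  e→d: d black — skip
  e→c: c black — skip
  e→b: b black — skip
  e→a: a black — skip
e black
f gray
  f→i: i black — skip
f black
j gray
  j→e: e black — skip
  j→f: f black — skip
j black
Every edge goes to a white or black vertex — no back edge, so the graph is acyclic.

No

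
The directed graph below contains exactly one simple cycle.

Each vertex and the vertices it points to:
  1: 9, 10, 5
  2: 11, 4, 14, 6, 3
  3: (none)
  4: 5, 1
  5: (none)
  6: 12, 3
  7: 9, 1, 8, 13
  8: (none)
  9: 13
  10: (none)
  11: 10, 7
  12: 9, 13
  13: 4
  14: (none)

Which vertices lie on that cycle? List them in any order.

DFS with gray/black marking from 1:
1 gray
  9 gray
    13 gray
      4 gray
        5 gray
        5 black
        4→1: 1 is gray → back edge
Back edge closes the cycle 1 → 9 → 13 → 4 → 1; its vertices are {1, 4, 9, 13}.

1, 4, 9, 13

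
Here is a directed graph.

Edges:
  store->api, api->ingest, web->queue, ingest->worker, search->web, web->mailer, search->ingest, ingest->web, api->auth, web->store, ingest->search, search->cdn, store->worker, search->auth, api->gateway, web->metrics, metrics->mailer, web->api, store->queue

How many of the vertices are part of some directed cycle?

A vertex is on a directed cycle iff it belongs to a strongly connected component of size ≥ 2 (or has a self-loop).
The vertices on cycles are {api, web, store, ingest, search} — 5 in total.

5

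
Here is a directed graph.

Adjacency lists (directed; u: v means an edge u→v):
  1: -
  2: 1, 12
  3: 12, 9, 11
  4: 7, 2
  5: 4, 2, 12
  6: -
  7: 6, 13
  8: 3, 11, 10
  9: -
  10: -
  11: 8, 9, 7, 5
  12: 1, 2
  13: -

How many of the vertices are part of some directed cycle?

A vertex is on a directed cycle iff it belongs to a strongly connected component of size ≥ 2 (or has a self-loop).
The vertices on cycles are {2, 3, 8, 11, 12} — 5 in total.

5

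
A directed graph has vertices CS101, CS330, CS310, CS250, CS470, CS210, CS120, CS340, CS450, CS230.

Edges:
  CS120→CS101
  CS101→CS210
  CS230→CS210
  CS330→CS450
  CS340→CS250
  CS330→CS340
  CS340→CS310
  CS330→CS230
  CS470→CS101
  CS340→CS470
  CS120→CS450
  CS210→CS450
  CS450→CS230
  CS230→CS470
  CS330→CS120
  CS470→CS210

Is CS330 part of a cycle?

No

CS330 lies on a cycle iff there is a path from CS330 back to itself.
Exploring from CS330, it never reaches itself; equivalently, its strongly connected component is a singleton.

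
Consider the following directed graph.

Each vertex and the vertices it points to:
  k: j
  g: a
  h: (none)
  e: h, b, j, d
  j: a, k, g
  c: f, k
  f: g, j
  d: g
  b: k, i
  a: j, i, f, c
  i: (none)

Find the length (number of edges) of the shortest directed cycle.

2

For each vertex v, BFS finds the shortest path from v back to v.
The shortest such closed walk is j → k → j, length 2.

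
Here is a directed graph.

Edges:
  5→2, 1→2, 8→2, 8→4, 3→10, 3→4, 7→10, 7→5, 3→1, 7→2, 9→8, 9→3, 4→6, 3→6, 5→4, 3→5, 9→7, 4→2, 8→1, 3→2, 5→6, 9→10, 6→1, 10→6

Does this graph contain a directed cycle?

DFS with white/gray/black marking, starting from 3:
3 gray
  6 gray
    1 gray
      2 gray
      2 black
    1 black
  6 black
  3→1: 1 black — skip
  10 gray
    10→6: 6 black — skip
  10 black
  3→2: 2 black — skip
  4 gray
    4→2: 2 black — skip
    4→6: 6 black — skip
  4 black
  5 gray
    5→6: 6 black — skip
    5→4: 4 black — skip
    5→2: 2 black — skip
  5 black
3 black
7 gray
  7→2: 2 black — skip
  7→5: 5 black — skip
  7→10: 10 black — skip
7 black
8 gray
  8→2: 2 black — skip
  8→1: 1 black — skip
  8→4: 4 black — skip
8 black
9 gray
  9→7: 7 black — skip
  9→8: 8 black — skip
  9→3: 3 black — skip
  9→10: 10 black — skip
9 black
Every edge goes to a white or black vertex — no back edge, so the graph is acyclic.

No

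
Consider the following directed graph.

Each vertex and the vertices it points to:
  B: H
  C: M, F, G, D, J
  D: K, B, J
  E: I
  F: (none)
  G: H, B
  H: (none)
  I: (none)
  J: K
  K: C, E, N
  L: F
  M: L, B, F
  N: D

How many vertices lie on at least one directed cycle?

5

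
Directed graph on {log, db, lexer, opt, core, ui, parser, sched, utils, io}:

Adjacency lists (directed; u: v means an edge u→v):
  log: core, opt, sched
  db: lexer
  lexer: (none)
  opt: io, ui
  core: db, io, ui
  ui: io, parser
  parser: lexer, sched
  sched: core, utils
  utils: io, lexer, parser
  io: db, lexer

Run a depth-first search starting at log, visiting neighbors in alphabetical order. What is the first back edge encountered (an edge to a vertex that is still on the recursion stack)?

DFS from log (visiting neighbors in alphabetical order); mark gray on enter, black on exit:
log gray
  core gray
    db gray
      lexer gray
      lexer black
    db black
    io gray
      io→db: db black — skip
      io→lexer: lexer black — skip
    io black
    ui gray
      ui→io: io black — skip
      parser gray
        parser→lexer: lexer black — skip
        sched gray
          sched→core: core is gray → back edge
First back edge: sched → core.

sched->core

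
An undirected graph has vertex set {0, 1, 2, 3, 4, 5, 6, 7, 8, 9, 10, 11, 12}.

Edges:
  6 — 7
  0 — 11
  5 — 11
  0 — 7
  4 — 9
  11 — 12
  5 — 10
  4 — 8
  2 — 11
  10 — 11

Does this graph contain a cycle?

Yes

DFS, tracking each vertex's parent; an edge to a visited non-parent vertex closes a cycle.
Start from 4:
visit 4 (parent –)
  visit 8 (parent 4)
    8–4: parent, skip
  visit 9 (parent 4)
    9–4: parent, skip
visit 0 (parent –)
  visit 11 (parent 0)
    visit 10 (parent 11)
      10–11: parent, skip
      visit 5 (parent 10)
        5–10: parent, skip
        5–11: 11 visited and ≠ parent → cycle
Cycle: 11 – 10 – 5 – 11.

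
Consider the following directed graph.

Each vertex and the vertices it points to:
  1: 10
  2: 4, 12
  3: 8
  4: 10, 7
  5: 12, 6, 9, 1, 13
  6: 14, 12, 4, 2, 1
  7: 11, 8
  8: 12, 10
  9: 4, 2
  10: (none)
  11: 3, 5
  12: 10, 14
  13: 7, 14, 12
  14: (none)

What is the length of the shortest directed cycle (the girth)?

4

For each vertex v, BFS finds the shortest path from v back to v.
The shortest such closed walk is 7 → 11 → 5 → 13 → 7, length 4.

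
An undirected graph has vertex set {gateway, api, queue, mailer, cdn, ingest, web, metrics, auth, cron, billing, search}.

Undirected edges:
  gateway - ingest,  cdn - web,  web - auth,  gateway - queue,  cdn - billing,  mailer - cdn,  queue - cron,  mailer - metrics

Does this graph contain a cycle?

No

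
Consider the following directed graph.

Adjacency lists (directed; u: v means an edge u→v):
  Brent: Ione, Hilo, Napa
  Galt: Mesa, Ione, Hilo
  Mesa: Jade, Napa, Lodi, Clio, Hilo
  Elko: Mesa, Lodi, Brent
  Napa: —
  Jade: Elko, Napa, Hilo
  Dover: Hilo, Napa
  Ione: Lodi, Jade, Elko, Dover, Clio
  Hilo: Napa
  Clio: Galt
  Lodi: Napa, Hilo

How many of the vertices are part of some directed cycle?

A vertex is on a directed cycle iff it belongs to a strongly connected component of size ≥ 2 (or has a self-loop).
The vertices on cycles are {Clio, Elko, Galt, Ione, Jade, Mesa, Brent} — 7 in total.

7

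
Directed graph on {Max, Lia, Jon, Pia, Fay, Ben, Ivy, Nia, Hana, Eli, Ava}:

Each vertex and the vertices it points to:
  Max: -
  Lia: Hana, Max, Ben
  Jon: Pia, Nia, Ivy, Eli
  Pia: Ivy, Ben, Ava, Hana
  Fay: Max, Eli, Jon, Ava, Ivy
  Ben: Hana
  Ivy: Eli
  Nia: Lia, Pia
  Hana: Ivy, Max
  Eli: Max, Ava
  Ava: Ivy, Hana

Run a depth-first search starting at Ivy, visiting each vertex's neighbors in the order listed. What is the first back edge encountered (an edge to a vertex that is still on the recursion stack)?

Ava->Ivy

DFS from Ivy (visiting each vertex's neighbors in the order listed); mark gray on enter, black on exit:
Ivy gray
  Eli gray
    Max gray
    Max black
    Ava gray
      Ava→Ivy: Ivy is gray → back edge
First back edge: Ava → Ivy.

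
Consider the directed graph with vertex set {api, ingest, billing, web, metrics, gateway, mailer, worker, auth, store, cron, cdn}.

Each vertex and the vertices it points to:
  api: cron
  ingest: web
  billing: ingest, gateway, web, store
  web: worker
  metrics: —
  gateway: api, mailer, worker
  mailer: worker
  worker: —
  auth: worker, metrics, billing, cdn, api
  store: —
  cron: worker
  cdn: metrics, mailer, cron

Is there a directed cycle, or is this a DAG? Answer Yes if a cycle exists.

DFS with white/gray/black marking, starting from auth:
auth gray
  worker gray
  worker black
  metrics gray
  metrics black
  billing gray
    ingest gray
      web gray
        web→worker: worker black — skip
      web black
    ingest black
    gateway gray
      api gray
        cron gray
          cron→worker: worker black — skip
        cron black
      api black
      mailer gray
        mailer→worker: worker black — skip
      mailer black
      gateway→worker: worker black — skip
    gateway black
    billing→web: web black — skip
    store gray
    store black
  billing black
  cdn gray
    cdn→metrics: metrics black — skip
    cdn→mailer: mailer black — skip
    cdn→cron: cron black — skip
  cdn black
  auth→api: api black — skip
auth black
Every edge goes to a white or black vertex — no back edge, so the graph is acyclic.

No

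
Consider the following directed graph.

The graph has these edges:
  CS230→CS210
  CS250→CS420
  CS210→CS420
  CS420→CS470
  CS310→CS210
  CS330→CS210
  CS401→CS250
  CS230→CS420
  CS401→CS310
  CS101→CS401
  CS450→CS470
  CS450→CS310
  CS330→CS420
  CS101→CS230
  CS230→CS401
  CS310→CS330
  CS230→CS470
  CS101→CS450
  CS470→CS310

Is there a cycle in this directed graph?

DFS with white/gray/black marking, starting from CS330:
CS330 gray
  CS210 gray
    CS420 gray
      CS470 gray
        CS310 gray
          CS310→CS210: CS210 is gray → back edge
Back edge found, so a cycle exists: CS210 → CS420 → CS470 → CS310 → CS210.

Yes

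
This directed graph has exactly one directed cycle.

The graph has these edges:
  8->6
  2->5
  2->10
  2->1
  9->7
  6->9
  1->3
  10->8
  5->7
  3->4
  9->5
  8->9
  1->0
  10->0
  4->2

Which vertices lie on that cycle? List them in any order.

DFS with gray/black marking from 2:
2 gray
  1 gray
    0 gray
    0 black
    3 gray
      4 gray
        4→2: 2 is gray → back edge
Back edge closes the cycle 2 → 1 → 3 → 4 → 2; its vertices are {1, 2, 3, 4}.

1, 2, 3, 4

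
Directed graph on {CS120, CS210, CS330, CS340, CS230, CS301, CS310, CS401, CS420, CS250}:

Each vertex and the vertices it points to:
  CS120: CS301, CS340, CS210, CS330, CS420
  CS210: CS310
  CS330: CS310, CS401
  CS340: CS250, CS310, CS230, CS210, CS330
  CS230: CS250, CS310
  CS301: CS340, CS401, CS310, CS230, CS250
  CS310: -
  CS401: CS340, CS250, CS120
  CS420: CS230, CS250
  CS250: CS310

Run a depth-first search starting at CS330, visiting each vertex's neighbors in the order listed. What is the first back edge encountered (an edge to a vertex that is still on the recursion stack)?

DFS from CS330 (visiting each vertex's neighbors in the order listed); mark gray on enter, black on exit:
CS330 gray
  CS310 gray
  CS310 black
  CS401 gray
    CS340 gray
      CS250 gray
        CS250→CS310: CS310 black — skip
      CS250 black
      CS340→CS310: CS310 black — skip
      CS230 gray
        CS230→CS250: CS250 black — skip
        CS230→CS310: CS310 black — skip
      CS230 black
      CS210 gray
        CS210→CS310: CS310 black — skip
      CS210 black
      CS340→CS330: CS330 is gray → back edge
First back edge: CS340 → CS330.

CS340->CS330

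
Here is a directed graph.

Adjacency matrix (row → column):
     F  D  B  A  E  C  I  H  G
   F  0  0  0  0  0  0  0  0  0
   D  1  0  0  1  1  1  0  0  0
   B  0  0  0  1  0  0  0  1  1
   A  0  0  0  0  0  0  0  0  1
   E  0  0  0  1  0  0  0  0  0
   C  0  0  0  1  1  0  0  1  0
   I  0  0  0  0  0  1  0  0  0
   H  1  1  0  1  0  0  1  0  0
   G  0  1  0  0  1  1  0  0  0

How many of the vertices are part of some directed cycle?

7

A vertex is on a directed cycle iff it belongs to a strongly connected component of size ≥ 2 (or has a self-loop).
The vertices on cycles are {A, C, D, E, G, H, I} — 7 in total.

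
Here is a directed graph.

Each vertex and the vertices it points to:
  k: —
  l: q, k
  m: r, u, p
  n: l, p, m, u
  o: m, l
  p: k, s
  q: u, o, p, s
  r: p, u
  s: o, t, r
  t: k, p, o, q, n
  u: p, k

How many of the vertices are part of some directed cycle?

A vertex is on a directed cycle iff it belongs to a strongly connected component of size ≥ 2 (or has a self-loop).
The vertices on cycles are {l, m, n, o, p, q, r, s, t, u} — 10 in total.

10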